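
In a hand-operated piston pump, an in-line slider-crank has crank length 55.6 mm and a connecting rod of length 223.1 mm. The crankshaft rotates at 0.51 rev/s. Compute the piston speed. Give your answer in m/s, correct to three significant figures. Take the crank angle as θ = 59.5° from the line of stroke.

0.173

ω = 2π·0.51 = 3.204 rad/s
For an in-line slider-crank, x = r cosθ + √(L² − r² sin²θ), so v = −rω sinθ·[1 + r cosθ/√(L² − r² sin²θ)].
With r = 0.0556 m, L = 0.2231 m, θ = 59.5°: √(L² − r² sin²θ) = 0.2179 m.
v = −0.0556·3.204·0.86163·[1 + 0.0556·0.50754/0.2179] = -0.17339 m/s.
|v| = 0.17339 m/s.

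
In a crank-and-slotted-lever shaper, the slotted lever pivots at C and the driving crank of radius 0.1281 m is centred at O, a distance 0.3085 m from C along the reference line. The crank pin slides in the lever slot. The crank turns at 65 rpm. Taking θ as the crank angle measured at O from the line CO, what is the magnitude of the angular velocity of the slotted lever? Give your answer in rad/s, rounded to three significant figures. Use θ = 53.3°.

ω = 6.807 rad/s (from 65 rpm).
Crank pin A relative to C: A = (d + r cosθ, r sinθ); lever angle φ = atan2(r sinθ, d + r cosθ).
Differentiating tanφ: φ̇ = rω(d cosθ + r)/(d² + r² + 2dr cosθ).
d² + r² + 2dr cosθ = |CA|² = 0.158817 m²;  d cosθ + r = +0.31247 m.
|ω_lever| = |0.1281·6.807·+0.31247| / 0.158817 = 1.7155 rad/s.

1.72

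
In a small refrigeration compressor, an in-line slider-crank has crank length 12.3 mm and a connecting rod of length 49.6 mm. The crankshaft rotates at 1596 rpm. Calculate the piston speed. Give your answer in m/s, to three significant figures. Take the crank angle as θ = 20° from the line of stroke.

ω = 2π·1596/60 = 167.1 rad/s
For an in-line slider-crank, x = r cosθ + √(L² − r² sin²θ), so v = −rω sinθ·[1 + r cosθ/√(L² − r² sin²θ)].
With r = 0.0123 m, L = 0.0496 m, θ = 20°: √(L² − r² sin²θ) = 0.049421 m.
v = −0.0123·167.1·0.34202·[1 + 0.0123·0.93969/0.049421] = -0.86754 m/s.
|v| = 0.86754 m/s.

0.868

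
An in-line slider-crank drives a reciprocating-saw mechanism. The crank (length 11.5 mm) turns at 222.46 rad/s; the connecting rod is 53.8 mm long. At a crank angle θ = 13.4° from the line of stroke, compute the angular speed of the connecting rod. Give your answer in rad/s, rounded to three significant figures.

46.3

ω = 222.5 rad/s
The rod makes angle φ with the slider axis where L sinφ = r sinθ; differentiating, L cosφ·φ̇ = r ω cosθ.
L cosφ = √(L² − r² sin²θ) = 0.053734 m.
|ω_rod| = r ω |cosθ| / √(L² − r² sin²θ) = 0.0115·222.5·0.97278/0.053734 = 46.314 rad/s.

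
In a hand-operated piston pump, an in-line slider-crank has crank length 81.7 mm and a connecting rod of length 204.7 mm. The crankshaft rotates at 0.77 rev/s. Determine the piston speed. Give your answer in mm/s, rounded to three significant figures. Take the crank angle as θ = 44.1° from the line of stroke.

357

ω = 2π·0.77 = 4.838 rad/s
For an in-line slider-crank, x = r cosθ + √(L² − r² sin²θ), so v = −rω sinθ·[1 + r cosθ/√(L² − r² sin²θ)].
With r = 0.0817 m, L = 0.2047 m, θ = 44.1°: √(L² − r² sin²θ) = 0.19665 m.
v = −0.0817·4.838·0.69591·[1 + 0.0817·0.71813/0.19665] = -0.35714 m/s.
|v| = 0.35714 m/s = 357.14 mm/s.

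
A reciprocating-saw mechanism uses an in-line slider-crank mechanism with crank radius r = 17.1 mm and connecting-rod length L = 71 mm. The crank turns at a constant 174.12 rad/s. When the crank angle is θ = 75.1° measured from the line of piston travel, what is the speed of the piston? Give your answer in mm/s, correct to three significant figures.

3060

ω = 174.1 rad/s
For an in-line slider-crank, x = r cosθ + √(L² − r² sin²θ), so v = −rω sinθ·[1 + r cosθ/√(L² − r² sin²θ)].
With r = 0.0171 m, L = 0.071 m, θ = 75.1°: √(L² − r² sin²θ) = 0.06905 m.
v = −0.0171·174.1·0.96638·[1 + 0.0171·0.25713/0.06905] = -3.0606 m/s.
|v| = 3.0606 m/s = 3060.6 mm/s.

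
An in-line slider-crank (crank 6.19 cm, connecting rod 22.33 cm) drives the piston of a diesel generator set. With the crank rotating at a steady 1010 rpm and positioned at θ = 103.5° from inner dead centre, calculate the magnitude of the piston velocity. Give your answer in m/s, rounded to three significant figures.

ω = 2π·1010/60 = 105.8 rad/s
For an in-line slider-crank, x = r cosθ + √(L² − r² sin²θ), so v = −rω sinθ·[1 + r cosθ/√(L² − r² sin²θ)].
With r = 0.0619 m, L = 0.2233 m, θ = 103.5°: √(L² − r² sin²θ) = 0.21504 m.
v = −0.0619·105.8·0.97237·[1 + 0.0619·-0.23345/0.21504] = -5.9383 m/s.
|v| = 5.9383 m/s.

5.94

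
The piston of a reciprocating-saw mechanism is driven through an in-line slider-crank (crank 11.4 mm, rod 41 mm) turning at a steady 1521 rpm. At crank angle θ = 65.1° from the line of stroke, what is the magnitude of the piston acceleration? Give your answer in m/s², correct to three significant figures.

ω = 2π·1521/60 = 159.3 rad/s
x(θ) = r cosθ + √(L² − r² sin²θ); with ω constant, a = ω²·d²x/dθ².
d²x/dθ² = −r cosθ − r²(cos2θ)/√u − r⁴ sin²2θ/(4u^{3/2}),  u = L² − r² sin²θ = 0.00157408 m².
Substituting r = 0.0114 m, L = 0.041 m, θ = 65.1°: d²x/dθ² = -0.002725 m.
a = ω²·d²x/dθ² = (159.3)²·(-0.002725) = -69.132 m/s²;  |a| = 69.132 m/s².

69.1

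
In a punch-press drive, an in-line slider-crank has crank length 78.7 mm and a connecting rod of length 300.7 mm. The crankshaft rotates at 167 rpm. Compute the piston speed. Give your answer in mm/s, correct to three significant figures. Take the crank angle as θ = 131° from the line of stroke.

ω = 2π·167/60 = 17.49 rad/s
For an in-line slider-crank, x = r cosθ + √(L² − r² sin²θ), so v = −rω sinθ·[1 + r cosθ/√(L² − r² sin²θ)].
With r = 0.0787 m, L = 0.3007 m, θ = 131°: √(L² − r² sin²θ) = 0.29478 m.
v = −0.0787·17.49·0.75471·[1 + 0.0787·-0.65606/0.29478] = -0.85678 m/s.
|v| = 0.85678 m/s = 856.78 mm/s.

857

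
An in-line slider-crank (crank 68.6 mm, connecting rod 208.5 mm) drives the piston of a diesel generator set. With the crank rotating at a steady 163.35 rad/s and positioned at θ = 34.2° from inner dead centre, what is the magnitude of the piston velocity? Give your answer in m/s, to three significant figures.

ω = 163.3 rad/s
For an in-line slider-crank, x = r cosθ + √(L² − r² sin²θ), so v = −rω sinθ·[1 + r cosθ/√(L² − r² sin²θ)].
With r = 0.0686 m, L = 0.2085 m, θ = 34.2°: √(L² − r² sin²θ) = 0.2049 m.
v = −0.0686·163.3·0.56208·[1 + 0.0686·0.82708/0.2049] = -8.0427 m/s.
|v| = 8.0427 m/s.

8.04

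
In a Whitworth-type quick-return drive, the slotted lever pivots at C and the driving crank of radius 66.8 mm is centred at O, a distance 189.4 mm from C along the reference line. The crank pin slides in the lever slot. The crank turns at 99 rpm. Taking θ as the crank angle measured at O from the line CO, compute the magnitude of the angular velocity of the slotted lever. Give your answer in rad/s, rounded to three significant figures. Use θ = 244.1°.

ω = 10.37 rad/s (from 99 rpm).
Crank pin A relative to C: A = (d + r cosθ, r sinθ); lever angle φ = atan2(r sinθ, d + r cosθ).
Differentiating tanφ: φ̇ = rω(d cosθ + r)/(d² + r² + 2dr cosθ).
d² + r² + 2dr cosθ = |CA|² = 0.0292818 m²;  d cosθ + r = -0.01593 m.
|ω_lever| = |0.0668·10.37·-0.01593| / 0.0292818 = 0.37676 rad/s.

0.377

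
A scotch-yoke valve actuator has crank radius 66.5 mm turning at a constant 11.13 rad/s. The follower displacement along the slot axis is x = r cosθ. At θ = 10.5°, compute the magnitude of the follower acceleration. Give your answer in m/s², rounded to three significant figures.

8.10

ω = 11.13 rad/s
x = r cosθ ⇒ ẍ = −rω² cosθ (ω constant).
|a| = rω²|cosθ| = 0.0665·(11.13)²·|cos 10.5°| = 8.0999 m/s².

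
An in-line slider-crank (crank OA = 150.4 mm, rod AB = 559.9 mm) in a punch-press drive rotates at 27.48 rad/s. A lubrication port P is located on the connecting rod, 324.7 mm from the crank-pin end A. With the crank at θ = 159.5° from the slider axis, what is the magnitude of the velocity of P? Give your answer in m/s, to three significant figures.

ω = 27.48 rad/s.  Crank-pin speed |V_A| = rω = 4.133 m/s, perpendicular to OA.
Rod angle: sinφ = −(r/L) sinθ ⇒ φ = -5.398°; ω_rod = −rω cosθ/√(L²−r²sin²θ) = +6.945 rad/s.
V_P = V_A + ω_rod × AP, with AP = 0.3247 m along the rod.
Components: V_Px = −rω sinθ − a·ω_rod·sinφ = -1.2353 m/s;  V_Py = rω cosθ + a·ω_rod·cosφ = -1.6262 m/s.
|V_P| = √(V_Px² + V_Py²) = 2.0422 m/s.

2.04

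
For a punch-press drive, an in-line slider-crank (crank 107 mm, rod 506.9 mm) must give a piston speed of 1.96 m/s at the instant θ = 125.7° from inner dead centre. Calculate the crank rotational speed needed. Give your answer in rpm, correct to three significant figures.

246

For an in-line slider-crank, |v_piston| = rω|sinθ|·[1 + r cosθ/√(L² − r² sin²θ)].
With r = 0.107 m, L = 0.5069 m, θ = 125.7°: the bracketed kinematic factor |dx/dθ| = 0.076029 m.
ω = v/|dx/dθ| = 1.96/0.076029 = 25.78 rad/s.
N = 60ω/(2π) = 246.18 rpm.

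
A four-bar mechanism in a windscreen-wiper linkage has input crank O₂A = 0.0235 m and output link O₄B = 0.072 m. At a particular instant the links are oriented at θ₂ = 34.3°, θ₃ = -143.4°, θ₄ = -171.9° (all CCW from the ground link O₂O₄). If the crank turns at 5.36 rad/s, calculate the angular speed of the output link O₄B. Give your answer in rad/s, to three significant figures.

ω₂ = 5.36 rad/s
Differentiating the loop-closure r₂e^{iθ₂}+r₃e^{iθ₃}=r₁+r₄e^{iθ₄} gives r₂ω₂e^{iθ₂}+r₃ω₃e^{iθ₃}=r₄ω₄e^{iθ₄}.
Eliminating the other unknown: ω₄ = r₂ω₂ sin(θ₂−θ₃) / [r₄ sin(θ₄−θ₃)].
Numerator sine = +0.04013; denominator sine = -0.47716.
Result = 0.0235·5.36·(+0.04013) / (0.072·(-0.47716)) = -0.14714 rad/s; magnitude 0.14714 rad/s.

0.147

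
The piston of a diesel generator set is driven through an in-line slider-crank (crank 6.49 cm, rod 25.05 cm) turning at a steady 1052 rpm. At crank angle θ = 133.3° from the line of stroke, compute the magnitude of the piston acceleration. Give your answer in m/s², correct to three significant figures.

549

ω = 2π·1052/60 = 110.2 rad/s
x(θ) = r cosθ + √(L² − r² sin²θ); with ω constant, a = ω²·d²x/dθ².
d²x/dθ² = −r cosθ − r²(cos2θ)/√u − r⁴ sin²2θ/(4u^{3/2}),  u = L² − r² sin²θ = 0.0605193 m².
Substituting r = 0.0649 m, L = 0.2505 m, θ = 133.3°: d²x/dθ² = +0.045228 m.
a = ω²·d²x/dθ² = (110.2)²·(+0.045228) = +548.91 m/s²;  |a| = 548.91 m/s².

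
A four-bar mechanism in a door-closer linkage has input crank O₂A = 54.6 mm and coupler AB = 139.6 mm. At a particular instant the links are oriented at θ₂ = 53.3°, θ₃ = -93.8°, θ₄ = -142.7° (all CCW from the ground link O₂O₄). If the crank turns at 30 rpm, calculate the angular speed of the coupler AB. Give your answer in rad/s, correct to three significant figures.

0.449

ω₂ = 3.142 rad/s (from 30 rpm).
Differentiating the loop-closure r₂e^{iθ₂}+r₃e^{iθ₃}=r₁+r₄e^{iθ₄} gives r₂ω₂e^{iθ₂}+r₃ω₃e^{iθ₃}=r₄ω₄e^{iθ₄}.
Eliminating the other unknown: ω₃ = r₂ω₂ sin(θ₄−θ₂) / [r₃ sin(θ₃−θ₄)].
Numerator sine = +0.27564; denominator sine = +0.75356.
Result = 0.0546·3.142·(+0.27564) / (0.1396·(+0.75356)) = +0.44944 rad/s; magnitude 0.44944 rad/s.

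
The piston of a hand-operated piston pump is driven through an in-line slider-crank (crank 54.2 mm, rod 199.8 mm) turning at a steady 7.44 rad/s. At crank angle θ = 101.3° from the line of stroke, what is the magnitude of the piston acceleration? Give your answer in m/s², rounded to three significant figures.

ω = 7.44 rad/s
x(θ) = r cosθ + √(L² − r² sin²θ); with ω constant, a = ω²·d²x/dθ².
d²x/dθ² = −r cosθ − r²(cos2θ)/√u − r⁴ sin²2θ/(4u^{3/2}),  u = L² − r² sin²θ = 0.0370952 m².
Substituting r = 0.0542 m, L = 0.1998 m, θ = 101.3°: d²x/dθ² = +0.024657 m.
a = ω²·d²x/dθ² = (7.44)²·(+0.024657) = +1.3648 m/s²;  |a| = 1.3648 m/s².

1.36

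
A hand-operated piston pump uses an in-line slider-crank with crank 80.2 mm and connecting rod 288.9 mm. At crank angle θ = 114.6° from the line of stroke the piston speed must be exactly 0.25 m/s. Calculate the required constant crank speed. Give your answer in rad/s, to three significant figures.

3.89

For an in-line slider-crank, |v_piston| = rω|sinθ|·[1 + r cosθ/√(L² − r² sin²θ)].
With r = 0.0802 m, L = 0.2889 m, θ = 114.6°: the bracketed kinematic factor |dx/dθ| = 0.064212 m.
ω = v/|dx/dθ| = 0.25/0.064212 = 3.8934 rad/s.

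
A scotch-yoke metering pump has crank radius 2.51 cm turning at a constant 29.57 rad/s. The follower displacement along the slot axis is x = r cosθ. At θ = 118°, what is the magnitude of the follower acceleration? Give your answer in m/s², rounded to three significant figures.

10.3

ω = 29.57 rad/s
x = r cosθ ⇒ ẍ = −rω² cosθ (ω constant).
|a| = rω²|cosθ| = 0.0251·(29.57)²·|cos 118°| = 10.304 m/s².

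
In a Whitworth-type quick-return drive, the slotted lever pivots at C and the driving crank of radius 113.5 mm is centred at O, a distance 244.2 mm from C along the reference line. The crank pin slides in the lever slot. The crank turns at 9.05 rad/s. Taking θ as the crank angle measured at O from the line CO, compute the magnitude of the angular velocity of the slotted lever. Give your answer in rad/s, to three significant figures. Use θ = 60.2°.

2.41

ω = 9.05 rad/s
Crank pin A relative to C: A = (d + r cosθ, r sinθ); lever angle φ = atan2(r sinθ, d + r cosθ).
Differentiating tanφ: φ̇ = rω(d cosθ + r)/(d² + r² + 2dr cosθ).
d² + r² + 2dr cosθ = |CA|² = 0.100065 m²;  d cosθ + r = +0.23486 m.
|ω_lever| = |0.1135·9.05·+0.23486| / 0.100065 = 2.4109 rad/s.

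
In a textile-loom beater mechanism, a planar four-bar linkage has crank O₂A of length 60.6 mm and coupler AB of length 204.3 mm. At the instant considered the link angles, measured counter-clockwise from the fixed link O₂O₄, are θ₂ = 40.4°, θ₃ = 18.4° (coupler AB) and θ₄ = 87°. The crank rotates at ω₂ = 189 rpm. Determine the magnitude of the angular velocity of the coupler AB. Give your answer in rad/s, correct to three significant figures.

ω₂ = 19.79 rad/s (from 189 rpm).
Differentiating the loop-closure r₂e^{iθ₂}+r₃e^{iθ₃}=r₁+r₄e^{iθ₄} gives r₂ω₂e^{iθ₂}+r₃ω₃e^{iθ₃}=r₄ω₄e^{iθ₄}.
Eliminating the other unknown: ω₃ = r₂ω₂ sin(θ₄−θ₂) / [r₃ sin(θ₃−θ₄)].
Numerator sine = +0.72657; denominator sine = -0.93106.
Result = 0.0606·19.79·(+0.72657) / (0.2043·(-0.93106)) = -4.5814 rad/s; magnitude 4.5814 rad/s.

4.58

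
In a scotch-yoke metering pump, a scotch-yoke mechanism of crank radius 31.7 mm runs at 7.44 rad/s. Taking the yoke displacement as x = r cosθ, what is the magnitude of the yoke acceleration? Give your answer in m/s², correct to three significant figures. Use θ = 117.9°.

ω = 7.44 rad/s
x = r cosθ ⇒ ẍ = −rω² cosθ (ω constant).
|a| = rω²|cosθ| = 0.0317·(7.44)²·|cos 117.9°| = 0.82108 m/s².

0.821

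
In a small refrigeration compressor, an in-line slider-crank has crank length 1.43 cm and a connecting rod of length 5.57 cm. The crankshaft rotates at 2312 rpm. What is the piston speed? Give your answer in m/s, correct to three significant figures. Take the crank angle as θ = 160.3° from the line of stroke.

ω = 2π·2312/60 = 242.1 rad/s
For an in-line slider-crank, x = r cosθ + √(L² − r² sin²θ), so v = −rω sinθ·[1 + r cosθ/√(L² − r² sin²θ)].
With r = 0.0143 m, L = 0.0557 m, θ = 160.3°: √(L² − r² sin²θ) = 0.055491 m.
v = −0.0143·242.1·0.33710·[1 + 0.0143·-0.94147/0.055491] = -0.88394 m/s.
|v| = 0.88394 m/s.

0.884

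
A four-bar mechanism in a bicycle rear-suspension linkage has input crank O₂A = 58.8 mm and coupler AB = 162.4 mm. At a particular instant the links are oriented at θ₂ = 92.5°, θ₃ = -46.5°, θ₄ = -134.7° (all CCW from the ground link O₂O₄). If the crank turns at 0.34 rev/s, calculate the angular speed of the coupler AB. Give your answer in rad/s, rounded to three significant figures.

0.568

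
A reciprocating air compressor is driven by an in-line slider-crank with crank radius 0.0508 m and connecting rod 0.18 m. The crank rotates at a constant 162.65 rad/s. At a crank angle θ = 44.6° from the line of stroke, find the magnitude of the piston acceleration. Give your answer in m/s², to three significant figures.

970

ω = 162.7 rad/s
x(θ) = r cosθ + √(L² − r² sin²θ); with ω constant, a = ω²·d²x/dθ².
d²x/dθ² = −r cosθ − r²(cos2θ)/√u − r⁴ sin²2θ/(4u^{3/2}),  u = L² − r² sin²θ = 0.0311277 m².
Substituting r = 0.0508 m, L = 0.18 m, θ = 44.6°: d²x/dθ² = -0.036678 m.
a = ω²·d²x/dθ² = (162.7)²·(-0.036678) = -970.32 m/s²;  |a| = 970.32 m/s².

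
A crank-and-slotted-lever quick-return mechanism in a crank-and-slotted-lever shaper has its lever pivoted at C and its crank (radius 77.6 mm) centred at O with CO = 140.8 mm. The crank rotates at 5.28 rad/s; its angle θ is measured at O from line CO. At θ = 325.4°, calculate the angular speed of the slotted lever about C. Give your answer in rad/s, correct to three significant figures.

ω = 5.28 rad/s
Crank pin A relative to C: A = (d + r cosθ, r sinθ); lever angle φ = atan2(r sinθ, d + r cosθ).
Differentiating tanφ: φ̇ = rω(d cosθ + r)/(d² + r² + 2dr cosθ).
d² + r² + 2dr cosθ = |CA|² = 0.0438337 m²;  d cosθ + r = +0.1935 m.
|ω_lever| = |0.0776·5.28·+0.1935| / 0.0438337 = 1.8087 rad/s.

1.81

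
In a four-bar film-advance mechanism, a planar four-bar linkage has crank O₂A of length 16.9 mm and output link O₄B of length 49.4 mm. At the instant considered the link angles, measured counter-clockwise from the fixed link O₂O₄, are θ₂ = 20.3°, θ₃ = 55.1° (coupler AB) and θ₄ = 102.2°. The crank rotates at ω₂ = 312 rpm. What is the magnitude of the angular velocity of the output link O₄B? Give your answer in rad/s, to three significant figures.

8.71

ω₂ = 32.67 rad/s (from 312 rpm).
Differentiating the loop-closure r₂e^{iθ₂}+r₃e^{iθ₃}=r₁+r₄e^{iθ₄} gives r₂ω₂e^{iθ₂}+r₃ω₃e^{iθ₃}=r₄ω₄e^{iθ₄}.
Eliminating the other unknown: ω₄ = r₂ω₂ sin(θ₂−θ₃) / [r₄ sin(θ₄−θ₃)].
Numerator sine = -0.57071; denominator sine = +0.73254.
Result = 0.0169·32.67·(-0.57071) / (0.0494·(+0.73254)) = -8.7082 rad/s; magnitude 8.7082 rad/s.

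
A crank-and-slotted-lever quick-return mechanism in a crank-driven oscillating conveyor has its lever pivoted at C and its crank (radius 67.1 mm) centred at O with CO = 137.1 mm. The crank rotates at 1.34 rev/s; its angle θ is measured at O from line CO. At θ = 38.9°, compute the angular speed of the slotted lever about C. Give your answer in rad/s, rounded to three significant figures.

ω = 8.419 rad/s (from 1.34 rev/s).
Crank pin A relative to C: A = (d + r cosθ, r sinθ); lever angle φ = atan2(r sinθ, d + r cosθ).
Differentiating tanφ: φ̇ = rω(d cosθ + r)/(d² + r² + 2dr cosθ).
d² + r² + 2dr cosθ = |CA|² = 0.0376176 m²;  d cosθ + r = +0.1738 m.
|ω_lever| = |0.0671·8.419·+0.1738| / 0.0376176 = 2.6101 rad/s.

2.61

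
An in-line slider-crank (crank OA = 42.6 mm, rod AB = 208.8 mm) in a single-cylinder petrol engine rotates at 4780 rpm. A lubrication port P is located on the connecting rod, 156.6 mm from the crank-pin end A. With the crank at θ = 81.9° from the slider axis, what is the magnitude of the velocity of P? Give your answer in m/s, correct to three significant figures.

21.6

ω = 500.6 rad/s.  Crank-pin speed |V_A| = rω = 21.324 m/s, perpendicular to OA.
Rod angle: sinφ = −(r/L) sinθ ⇒ φ = -11.653°; ω_rod = −rω cosθ/√(L²−r²sin²θ) = -14.692 rad/s.
V_P = V_A + ω_rod × AP, with AP = 0.1566 m along the rod.
Components: V_Px = −rω sinθ − a·ω_rod·sinφ = -21.576 m/s;  V_Py = rω cosθ + a·ω_rod·cosφ = +0.75114 m/s.
|V_P| = √(V_Px² + V_Py²) = 21.589 m/s.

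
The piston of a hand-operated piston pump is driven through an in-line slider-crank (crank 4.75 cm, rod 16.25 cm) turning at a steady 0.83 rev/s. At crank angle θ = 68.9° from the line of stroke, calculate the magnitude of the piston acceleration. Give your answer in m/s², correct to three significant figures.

0.178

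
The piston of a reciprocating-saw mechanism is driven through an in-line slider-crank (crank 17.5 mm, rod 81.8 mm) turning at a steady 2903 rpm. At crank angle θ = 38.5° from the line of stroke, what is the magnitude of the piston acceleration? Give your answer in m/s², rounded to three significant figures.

ω = 2π·2903/60 = 304 rad/s
x(θ) = r cosθ + √(L² − r² sin²θ); with ω constant, a = ω²·d²x/dθ².
d²x/dθ² = −r cosθ − r²(cos2θ)/√u − r⁴ sin²2θ/(4u^{3/2}),  u = L² − r² sin²θ = 0.00657256 m².
Substituting r = 0.0175 m, L = 0.0818 m, θ = 38.5°: d²x/dθ² = -0.014587 m.
a = ω²·d²x/dθ² = (304)²·(-0.014587) = -1348.1 m/s²;  |a| = 1348.1 m/s².

1350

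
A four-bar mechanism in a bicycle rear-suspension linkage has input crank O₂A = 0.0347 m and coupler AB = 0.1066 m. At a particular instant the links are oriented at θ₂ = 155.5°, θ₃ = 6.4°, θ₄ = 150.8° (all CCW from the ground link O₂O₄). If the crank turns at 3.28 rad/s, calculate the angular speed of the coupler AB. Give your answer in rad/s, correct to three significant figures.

ω₂ = 3.28 rad/s
Differentiating the loop-closure r₂e^{iθ₂}+r₃e^{iθ₃}=r₁+r₄e^{iθ₄} gives r₂ω₂e^{iθ₂}+r₃ω₃e^{iθ₃}=r₄ω₄e^{iθ₄}.
Eliminating the other unknown: ω₃ = r₂ω₂ sin(θ₄−θ₂) / [r₃ sin(θ₃−θ₄)].
Numerator sine = -0.08194; denominator sine = -0.58212.
Result = 0.0347·3.28·(-0.08194) / (0.1066·(-0.58212)) = +0.15029 rad/s; magnitude 0.15029 rad/s.

0.150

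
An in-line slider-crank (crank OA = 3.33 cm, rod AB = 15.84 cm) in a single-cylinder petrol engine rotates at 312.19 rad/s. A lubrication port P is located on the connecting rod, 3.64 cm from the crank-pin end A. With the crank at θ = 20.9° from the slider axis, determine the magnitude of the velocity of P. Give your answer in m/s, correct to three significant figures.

8.42

ω = 312.2 rad/s.  Crank-pin speed |V_A| = rω = 10.396 m/s, perpendicular to OA.
Rod angle: sinφ = −(r/L) sinθ ⇒ φ = -4.301°; ω_rod = −rω cosθ/√(L²−r²sin²θ) = -61.486 rad/s.
V_P = V_A + ω_rod × AP, with AP = 0.0364 m along the rod.
Components: V_Px = −rω sinθ − a·ω_rod·sinφ = -3.8765 m/s;  V_Py = rω cosθ + a·ω_rod·cosφ = +7.4801 m/s.
|V_P| = √(V_Px² + V_Py²) = 8.4249 m/s.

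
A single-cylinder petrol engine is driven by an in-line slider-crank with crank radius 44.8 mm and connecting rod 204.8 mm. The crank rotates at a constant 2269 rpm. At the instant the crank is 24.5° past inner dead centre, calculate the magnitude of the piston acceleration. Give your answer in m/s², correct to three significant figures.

2670

ω = 2π·2269/60 = 237.6 rad/s
x(θ) = r cosθ + √(L² − r² sin²θ); with ω constant, a = ω²·d²x/dθ².
d²x/dθ² = −r cosθ − r²(cos2θ)/√u − r⁴ sin²2θ/(4u^{3/2}),  u = L² − r² sin²θ = 0.0415979 m².
Substituting r = 0.0448 m, L = 0.2048 m, θ = 24.5°: d²x/dθ² = -0.04729 m.
a = ω²·d²x/dθ² = (237.6)²·(-0.04729) = -2669.9 m/s²;  |a| = 2669.9 m/s².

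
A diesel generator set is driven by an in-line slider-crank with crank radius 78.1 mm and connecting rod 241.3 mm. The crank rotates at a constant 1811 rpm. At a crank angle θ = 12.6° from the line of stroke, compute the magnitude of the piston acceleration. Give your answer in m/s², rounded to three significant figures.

ω = 2π·1811/60 = 189.6 rad/s
x(θ) = r cosθ + √(L² − r² sin²θ); with ω constant, a = ω²·d²x/dθ².
d²x/dθ² = −r cosθ − r²(cos2θ)/√u − r⁴ sin²2θ/(4u^{3/2}),  u = L² − r² sin²θ = 0.0579354 m².
Substituting r = 0.0781 m, L = 0.2413 m, θ = 12.6°: d²x/dθ² = -0.09927 m.
a = ω²·d²x/dθ² = (189.6)²·(-0.09927) = -3570.3 m/s²;  |a| = 3570.3 m/s².

3570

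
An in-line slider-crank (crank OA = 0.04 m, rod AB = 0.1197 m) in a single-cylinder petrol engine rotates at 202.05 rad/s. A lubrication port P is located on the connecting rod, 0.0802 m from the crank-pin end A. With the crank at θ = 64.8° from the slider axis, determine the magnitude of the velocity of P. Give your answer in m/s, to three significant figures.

ω = 202.1 rad/s.  Crank-pin speed |V_A| = rω = 8.082 m/s, perpendicular to OA.
Rod angle: sinφ = −(r/L) sinθ ⇒ φ = -17.600°; ω_rod = −rω cosθ/√(L²−r²sin²θ) = -30.16 rad/s.
V_P = V_A + ω_rod × AP, with AP = 0.0802 m along the rod.
Components: V_Px = −rω sinθ − a·ω_rod·sinφ = -8.0442 m/s;  V_Py = rω cosθ + a·ω_rod·cosφ = +1.1356 m/s.
|V_P| = √(V_Px² + V_Py²) = 8.1239 m/s.

8.12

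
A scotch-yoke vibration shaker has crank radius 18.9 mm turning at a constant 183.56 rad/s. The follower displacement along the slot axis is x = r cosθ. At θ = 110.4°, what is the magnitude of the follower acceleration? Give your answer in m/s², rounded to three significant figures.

ω = 183.6 rad/s
x = r cosθ ⇒ ẍ = −rω² cosθ (ω constant).
|a| = rω²|cosθ| = 0.0189·(183.6)²·|cos 110.4°| = 221.98 m/s².

222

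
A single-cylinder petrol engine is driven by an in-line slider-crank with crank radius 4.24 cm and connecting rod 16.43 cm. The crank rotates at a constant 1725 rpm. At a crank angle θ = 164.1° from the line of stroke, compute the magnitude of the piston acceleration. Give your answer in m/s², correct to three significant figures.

ω = 2π·1725/60 = 180.6 rad/s
x(θ) = r cosθ + √(L² − r² sin²θ); with ω constant, a = ω²·d²x/dθ².
d²x/dθ² = −r cosθ − r²(cos2θ)/√u − r⁴ sin²2θ/(4u^{3/2}),  u = L² − r² sin²θ = 0.0268596 m².
Substituting r = 0.0424 m, L = 0.1643 m, θ = 164.1°: d²x/dθ² = +0.031404 m.
a = ω²·d²x/dθ² = (180.6)²·(+0.031404) = +1024.8 m/s²;  |a| = 1024.8 m/s².

1020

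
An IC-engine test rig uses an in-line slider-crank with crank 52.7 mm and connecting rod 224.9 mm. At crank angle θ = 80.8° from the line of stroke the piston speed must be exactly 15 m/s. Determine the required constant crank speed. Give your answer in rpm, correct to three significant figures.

For an in-line slider-crank, |v_piston| = rω|sinθ|·[1 + r cosθ/√(L² − r² sin²θ)].
With r = 0.0527 m, L = 0.2249 m, θ = 80.8°: the bracketed kinematic factor |dx/dθ| = 0.054025 m.
ω = v/|dx/dθ| = 15/0.054025 = 277.65 rad/s.
N = 60ω/(2π) = 2651.3 rpm.

2650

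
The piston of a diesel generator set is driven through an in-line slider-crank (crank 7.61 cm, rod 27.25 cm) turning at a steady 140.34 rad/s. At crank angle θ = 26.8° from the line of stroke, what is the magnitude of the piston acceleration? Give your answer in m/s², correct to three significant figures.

ω = 140.3 rad/s
x(θ) = r cosθ + √(L² − r² sin²θ); with ω constant, a = ω²·d²x/dθ².
d²x/dθ² = −r cosθ − r²(cos2θ)/√u − r⁴ sin²2θ/(4u^{3/2}),  u = L² − r² sin²θ = 0.073079 m².
Substituting r = 0.0761 m, L = 0.2725 m, θ = 26.8°: d²x/dθ² = -0.080913 m.
a = ω²·d²x/dθ² = (140.3)²·(-0.080913) = -1593.6 m/s²;  |a| = 1593.6 m/s².

1590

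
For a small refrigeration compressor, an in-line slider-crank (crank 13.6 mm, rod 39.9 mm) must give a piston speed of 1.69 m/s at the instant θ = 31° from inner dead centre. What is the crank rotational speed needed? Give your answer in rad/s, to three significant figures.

For an in-line slider-crank, |v_piston| = rω|sinθ|·[1 + r cosθ/√(L² − r² sin²θ)].
With r = 0.0136 m, L = 0.0399 m, θ = 31°: the bracketed kinematic factor |dx/dθ| = 0.0090833 m.
ω = v/|dx/dθ| = 1.69/0.0090833 = 186.06 rad/s.

186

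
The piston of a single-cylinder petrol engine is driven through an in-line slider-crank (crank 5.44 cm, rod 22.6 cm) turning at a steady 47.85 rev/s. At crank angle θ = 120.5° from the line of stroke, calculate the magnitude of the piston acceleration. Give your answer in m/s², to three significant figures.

3070

ω = 2π·47.9 = 300.7 rad/s
x(θ) = r cosθ + √(L² − r² sin²θ); with ω constant, a = ω²·d²x/dθ².
d²x/dθ² = −r cosθ − r²(cos2θ)/√u − r⁴ sin²2θ/(4u^{3/2}),  u = L² − r² sin²θ = 0.048879 m².
Substituting r = 0.0544 m, L = 0.226 m, θ = 120.5°: d²x/dθ² = +0.033945 m.
a = ω²·d²x/dθ² = (300.7)²·(+0.033945) = +3068.3 m/s²;  |a| = 3068.3 m/s².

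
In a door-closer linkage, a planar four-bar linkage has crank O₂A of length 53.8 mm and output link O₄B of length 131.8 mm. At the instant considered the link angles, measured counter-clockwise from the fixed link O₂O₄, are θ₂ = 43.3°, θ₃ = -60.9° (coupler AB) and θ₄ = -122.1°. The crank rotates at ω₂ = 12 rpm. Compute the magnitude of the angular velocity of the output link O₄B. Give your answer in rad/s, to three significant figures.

0.567

ω₂ = 1.257 rad/s (from 12 rpm).
Differentiating the loop-closure r₂e^{iθ₂}+r₃e^{iθ₃}=r₁+r₄e^{iθ₄} gives r₂ω₂e^{iθ₂}+r₃ω₃e^{iθ₃}=r₄ω₄e^{iθ₄}.
Eliminating the other unknown: ω₄ = r₂ω₂ sin(θ₂−θ₃) / [r₄ sin(θ₄−θ₃)].
Numerator sine = +0.96945; denominator sine = -0.87631.
Result = 0.0538·1.257·(+0.96945) / (0.1318·(-0.87631)) = -0.56747 rad/s; magnitude 0.56747 rad/s.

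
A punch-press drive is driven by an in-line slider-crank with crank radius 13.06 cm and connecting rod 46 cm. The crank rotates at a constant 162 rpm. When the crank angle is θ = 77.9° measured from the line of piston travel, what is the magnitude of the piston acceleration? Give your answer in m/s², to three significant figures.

ω = 2π·162/60 = 16.96 rad/s
x(θ) = r cosθ + √(L² − r² sin²θ); with ω constant, a = ω²·d²x/dθ².
d²x/dθ² = −r cosθ − r²(cos2θ)/√u − r⁴ sin²2θ/(4u^{3/2}),  u = L² − r² sin²θ = 0.195293 m².
Substituting r = 0.1306 m, L = 0.46 m, θ = 77.9°: d²x/dθ² = +0.0076864 m.
a = ω²·d²x/dθ² = (16.96)²·(+0.0076864) = +2.2121 m/s²;  |a| = 2.2121 m/s².

2.21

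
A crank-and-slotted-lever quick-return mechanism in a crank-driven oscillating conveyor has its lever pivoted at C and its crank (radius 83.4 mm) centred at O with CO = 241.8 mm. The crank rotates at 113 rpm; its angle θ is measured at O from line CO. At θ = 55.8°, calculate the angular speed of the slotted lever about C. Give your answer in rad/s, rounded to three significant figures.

ω = 11.83 rad/s (from 113 rpm).
Crank pin A relative to C: A = (d + r cosθ, r sinθ); lever angle φ = atan2(r sinθ, d + r cosθ).
Differentiating tanφ: φ̇ = rω(d cosθ + r)/(d² + r² + 2dr cosθ).
d² + r² + 2dr cosθ = |CA|² = 0.0880929 m²;  d cosθ + r = +0.21931 m.
|ω_lever| = |0.0834·11.83·+0.21931| / 0.0880929 = 2.4569 rad/s.

2.46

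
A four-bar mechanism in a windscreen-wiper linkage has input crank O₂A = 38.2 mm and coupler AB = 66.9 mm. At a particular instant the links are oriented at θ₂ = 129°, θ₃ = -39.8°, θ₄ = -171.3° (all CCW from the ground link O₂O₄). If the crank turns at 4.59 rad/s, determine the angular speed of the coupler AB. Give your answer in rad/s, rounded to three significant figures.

3.02

ω₂ = 4.59 rad/s
Differentiating the loop-closure r₂e^{iθ₂}+r₃e^{iθ₃}=r₁+r₄e^{iθ₄} gives r₂ω₂e^{iθ₂}+r₃ω₃e^{iθ₃}=r₄ω₄e^{iθ₄}.
Eliminating the other unknown: ω₃ = r₂ω₂ sin(θ₄−θ₂) / [r₃ sin(θ₃−θ₄)].
Numerator sine = +0.86340; denominator sine = +0.74896.
Result = 0.0382·4.59·(+0.86340) / (0.0669·(+0.74896)) = +3.0214 rad/s; magnitude 3.0214 rad/s.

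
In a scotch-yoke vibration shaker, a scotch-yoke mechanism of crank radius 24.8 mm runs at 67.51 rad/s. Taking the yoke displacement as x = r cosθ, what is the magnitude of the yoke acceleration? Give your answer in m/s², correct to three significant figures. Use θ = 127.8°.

69.3

ω = 67.51 rad/s
x = r cosθ ⇒ ẍ = −rω² cosθ (ω constant).
|a| = rω²|cosθ| = 0.0248·(67.51)²·|cos 127.8°| = 69.276 m/s².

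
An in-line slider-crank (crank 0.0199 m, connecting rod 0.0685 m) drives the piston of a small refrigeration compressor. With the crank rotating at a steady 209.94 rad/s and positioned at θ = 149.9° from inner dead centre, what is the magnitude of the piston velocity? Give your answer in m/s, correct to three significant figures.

1.56

ω = 209.9 rad/s
For an in-line slider-crank, x = r cosθ + √(L² − r² sin²θ), so v = −rω sinθ·[1 + r cosθ/√(L² − r² sin²θ)].
With r = 0.0199 m, L = 0.0685 m, θ = 149.9°: √(L² − r² sin²θ) = 0.067769 m.
v = −0.0199·209.9·0.50151·[1 + 0.0199·-0.86515/0.067769] = -1.5629 m/s.
|v| = 1.5629 m/s.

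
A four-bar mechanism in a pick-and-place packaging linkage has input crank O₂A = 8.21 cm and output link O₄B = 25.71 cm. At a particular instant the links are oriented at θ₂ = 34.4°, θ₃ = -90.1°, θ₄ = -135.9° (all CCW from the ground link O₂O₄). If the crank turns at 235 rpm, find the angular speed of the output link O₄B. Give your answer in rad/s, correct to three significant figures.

9.03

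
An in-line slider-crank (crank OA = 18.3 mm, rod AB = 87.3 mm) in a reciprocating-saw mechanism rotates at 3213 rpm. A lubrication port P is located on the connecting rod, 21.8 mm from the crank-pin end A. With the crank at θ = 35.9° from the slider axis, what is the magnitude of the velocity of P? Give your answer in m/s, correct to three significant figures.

ω = 336.5 rad/s.  Crank-pin speed |V_A| = rω = 6.1573 m/s, perpendicular to OA.
Rod angle: sinφ = −(r/L) sinθ ⇒ φ = -7.060°; ω_rod = −rω cosθ/√(L²−r²sin²θ) = -57.569 rad/s.
V_P = V_A + ω_rod × AP, with AP = 0.0218 m along the rod.
Components: V_Px = −rω sinθ − a·ω_rod·sinφ = -3.7647 m/s;  V_Py = rω cosθ + a·ω_rod·cosφ = +3.7422 m/s.
|V_P| = √(V_Px² + V_Py²) = 5.3082 m/s.

5.31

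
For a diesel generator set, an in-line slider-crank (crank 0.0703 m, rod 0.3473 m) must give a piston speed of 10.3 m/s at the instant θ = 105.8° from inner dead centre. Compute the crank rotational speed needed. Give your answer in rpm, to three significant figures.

1540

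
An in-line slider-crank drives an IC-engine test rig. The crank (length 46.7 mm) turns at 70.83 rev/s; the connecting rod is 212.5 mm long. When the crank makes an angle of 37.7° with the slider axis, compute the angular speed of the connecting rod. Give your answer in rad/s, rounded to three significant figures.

78.1

ω = 445 rad/s (converted from 70.83 rev/s).
The rod makes angle φ with the slider axis where L sinφ = r sinθ; differentiating, L cosφ·φ̇ = r ω cosθ.
L cosφ = √(L² − r² sin²θ) = 0.21057 m.
|ω_rod| = r ω |cosθ| / √(L² − r² sin²θ) = 0.0467·445·0.79122/0.21057 = 78.093 rad/s.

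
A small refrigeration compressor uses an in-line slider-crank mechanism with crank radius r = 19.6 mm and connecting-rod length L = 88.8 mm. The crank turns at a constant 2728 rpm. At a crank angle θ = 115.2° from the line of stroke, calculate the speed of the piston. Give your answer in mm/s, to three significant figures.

4580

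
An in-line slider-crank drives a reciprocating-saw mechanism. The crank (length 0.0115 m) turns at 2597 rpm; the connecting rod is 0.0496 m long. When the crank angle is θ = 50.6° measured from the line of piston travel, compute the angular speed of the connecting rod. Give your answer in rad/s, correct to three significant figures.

40.7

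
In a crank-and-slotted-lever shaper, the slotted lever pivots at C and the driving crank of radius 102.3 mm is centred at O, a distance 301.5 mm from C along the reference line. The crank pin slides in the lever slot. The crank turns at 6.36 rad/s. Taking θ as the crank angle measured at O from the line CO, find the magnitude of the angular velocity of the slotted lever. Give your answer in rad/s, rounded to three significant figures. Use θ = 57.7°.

ω = 6.36 rad/s
Crank pin A relative to C: A = (d + r cosθ, r sinθ); lever angle φ = atan2(r sinθ, d + r cosθ).
Differentiating tanφ: φ̇ = rω(d cosθ + r)/(d² + r² + 2dr cosθ).
d² + r² + 2dr cosθ = |CA|² = 0.13433 m²;  d cosθ + r = +0.26341 m.
|ω_lever| = |0.1023·6.36·+0.26341| / 0.13433 = 1.2758 rad/s.

1.28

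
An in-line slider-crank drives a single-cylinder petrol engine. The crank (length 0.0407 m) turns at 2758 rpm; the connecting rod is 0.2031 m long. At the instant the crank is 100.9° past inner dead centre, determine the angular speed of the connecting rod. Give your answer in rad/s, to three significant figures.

ω = 288.8 rad/s (converted from 2758 rpm).
The rod makes angle φ with the slider axis where L sinφ = r sinθ; differentiating, L cosφ·φ̇ = r ω cosθ.
L cosφ = √(L² − r² sin²θ) = 0.19913 m.
|ω_rod| = r ω |cosθ| / √(L² − r² sin²θ) = 0.0407·288.8·0.18910/0.19913 = 11.163 rad/s.

11.2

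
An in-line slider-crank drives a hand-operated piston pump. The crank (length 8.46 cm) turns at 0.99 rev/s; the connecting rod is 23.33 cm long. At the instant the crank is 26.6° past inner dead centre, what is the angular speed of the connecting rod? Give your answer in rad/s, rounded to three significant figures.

ω = 6.22 rad/s (converted from 0.99 rev/s).
The rod makes angle φ with the slider axis where L sinφ = r sinθ; differentiating, L cosφ·φ̇ = r ω cosθ.
L cosφ = √(L² − r² sin²θ) = 0.2302 m.
|ω_rod| = r ω |cosθ| / √(L² − r² sin²θ) = 0.0846·6.22·0.89415/0.2302 = 2.044 rad/s.

2.04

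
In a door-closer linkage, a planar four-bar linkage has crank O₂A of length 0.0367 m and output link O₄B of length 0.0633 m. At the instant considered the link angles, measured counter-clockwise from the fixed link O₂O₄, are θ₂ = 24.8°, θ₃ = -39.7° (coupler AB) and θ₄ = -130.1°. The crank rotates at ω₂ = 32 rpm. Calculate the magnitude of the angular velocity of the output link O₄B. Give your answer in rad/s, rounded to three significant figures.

1.75

ω₂ = 3.351 rad/s (from 32 rpm).
Differentiating the loop-closure r₂e^{iθ₂}+r₃e^{iθ₃}=r₁+r₄e^{iθ₄} gives r₂ω₂e^{iθ₂}+r₃ω₃e^{iθ₃}=r₄ω₄e^{iθ₄}.
Eliminating the other unknown: ω₄ = r₂ω₂ sin(θ₂−θ₃) / [r₄ sin(θ₄−θ₃)].
Numerator sine = +0.90259; denominator sine = -0.99998.
Result = 0.0367·3.351·(+0.90259) / (0.0633·(-0.99998)) = -1.7536 rad/s; magnitude 1.7536 rad/s.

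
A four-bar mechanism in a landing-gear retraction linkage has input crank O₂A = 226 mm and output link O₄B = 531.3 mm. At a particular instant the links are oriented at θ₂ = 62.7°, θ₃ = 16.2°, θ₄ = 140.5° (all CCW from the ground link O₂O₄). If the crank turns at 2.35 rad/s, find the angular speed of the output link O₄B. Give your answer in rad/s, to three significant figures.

ω₂ = 2.35 rad/s
Differentiating the loop-closure r₂e^{iθ₂}+r₃e^{iθ₃}=r₁+r₄e^{iθ₄} gives r₂ω₂e^{iθ₂}+r₃ω₃e^{iθ₃}=r₄ω₄e^{iθ₄}.
Eliminating the other unknown: ω₄ = r₂ω₂ sin(θ₂−θ₃) / [r₄ sin(θ₄−θ₃)].
Numerator sine = +0.72537; denominator sine = +0.82610.
Result = 0.226·2.35·(+0.72537) / (0.5313·(+0.82610)) = +0.87774 rad/s; magnitude 0.87774 rad/s.

0.878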